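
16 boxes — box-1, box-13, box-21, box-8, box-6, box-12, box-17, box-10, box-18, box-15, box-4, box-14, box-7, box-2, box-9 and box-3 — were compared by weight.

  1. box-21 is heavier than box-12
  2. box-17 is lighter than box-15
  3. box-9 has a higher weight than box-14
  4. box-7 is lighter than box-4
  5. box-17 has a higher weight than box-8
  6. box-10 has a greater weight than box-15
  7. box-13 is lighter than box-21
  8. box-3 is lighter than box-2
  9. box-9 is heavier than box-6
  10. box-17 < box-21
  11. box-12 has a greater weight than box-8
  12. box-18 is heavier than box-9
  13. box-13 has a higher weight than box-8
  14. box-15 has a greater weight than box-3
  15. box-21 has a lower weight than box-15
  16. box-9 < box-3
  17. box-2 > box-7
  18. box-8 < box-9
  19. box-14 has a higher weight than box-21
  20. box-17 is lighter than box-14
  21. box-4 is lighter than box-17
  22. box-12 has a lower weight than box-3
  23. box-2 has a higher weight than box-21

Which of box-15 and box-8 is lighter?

box-8

box-8 < box-12 and box-12 < box-21 give box-8 < box-21.
With box-21 < box-14: box-8 < box-12 < box-21 < box-14.
With box-14 < box-9: box-8 < box-12 < box-21 < box-14 < box-9.
Then box-9 < box-3 extends the chain to box-3.
With box-3 < box-15: box-8 < box-12 < box-21 < box-14 < box-9 < box-3 < box-15.
So box-8 < box-15; box-8 is the lighter of the two.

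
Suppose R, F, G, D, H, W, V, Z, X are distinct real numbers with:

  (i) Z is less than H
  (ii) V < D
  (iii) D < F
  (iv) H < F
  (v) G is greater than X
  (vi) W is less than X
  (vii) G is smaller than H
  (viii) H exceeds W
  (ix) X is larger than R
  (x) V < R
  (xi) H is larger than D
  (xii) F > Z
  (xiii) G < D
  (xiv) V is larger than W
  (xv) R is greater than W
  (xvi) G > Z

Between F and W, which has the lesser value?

Link the given pairs in sequence: W < R; R < X; X < G; G < D; D < F.
Together: W < R < X < G < D < F.
So W < F; W is the smaller of the two.

W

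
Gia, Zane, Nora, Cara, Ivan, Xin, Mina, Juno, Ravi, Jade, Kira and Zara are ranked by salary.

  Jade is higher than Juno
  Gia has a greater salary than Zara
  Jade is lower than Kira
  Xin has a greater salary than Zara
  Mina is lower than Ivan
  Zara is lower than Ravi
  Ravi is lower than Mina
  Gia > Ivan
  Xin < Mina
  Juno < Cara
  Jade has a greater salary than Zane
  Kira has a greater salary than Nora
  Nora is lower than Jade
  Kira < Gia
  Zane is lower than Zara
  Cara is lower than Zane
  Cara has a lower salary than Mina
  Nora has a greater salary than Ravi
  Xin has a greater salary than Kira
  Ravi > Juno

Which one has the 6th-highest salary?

Jade

Piecing the relations together gives one ordering: Juno < Cara < Zane < Zara < Ravi < Nora < Jade < Kira < Xin < Mina < Ivan < Gia.
The 6th largest is Jade.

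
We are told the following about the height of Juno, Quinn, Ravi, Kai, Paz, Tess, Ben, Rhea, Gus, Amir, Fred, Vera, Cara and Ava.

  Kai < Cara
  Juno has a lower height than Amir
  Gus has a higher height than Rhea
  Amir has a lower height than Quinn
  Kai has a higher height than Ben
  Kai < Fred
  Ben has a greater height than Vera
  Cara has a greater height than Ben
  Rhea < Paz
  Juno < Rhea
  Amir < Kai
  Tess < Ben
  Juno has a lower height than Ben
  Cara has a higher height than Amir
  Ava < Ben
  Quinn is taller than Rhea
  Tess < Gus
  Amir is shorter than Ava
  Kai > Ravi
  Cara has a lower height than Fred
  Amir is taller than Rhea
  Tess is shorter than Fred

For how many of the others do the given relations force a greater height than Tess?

Directly above Tess: Ben, Gus, Fred.
One step further: Kai, Cara (5 so far).
No other element is forced above Tess by the given relations, so the count is 5.

5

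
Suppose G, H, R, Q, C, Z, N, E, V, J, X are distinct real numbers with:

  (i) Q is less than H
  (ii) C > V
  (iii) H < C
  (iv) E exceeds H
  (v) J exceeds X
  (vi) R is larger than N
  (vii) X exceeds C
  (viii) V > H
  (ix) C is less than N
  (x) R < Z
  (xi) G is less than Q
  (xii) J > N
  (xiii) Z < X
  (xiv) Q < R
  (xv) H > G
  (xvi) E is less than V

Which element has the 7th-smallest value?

N

The consecutive relations fix a unique order: G < Q < H < E < V < C < N < R < Z < X < J.
Counting 7 from the smallest end gives N.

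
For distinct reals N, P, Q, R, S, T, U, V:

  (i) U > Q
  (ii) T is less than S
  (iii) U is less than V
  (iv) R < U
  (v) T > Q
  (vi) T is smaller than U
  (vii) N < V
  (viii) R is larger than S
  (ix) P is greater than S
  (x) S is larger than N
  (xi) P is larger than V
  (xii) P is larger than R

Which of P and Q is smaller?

Q

Q < T and T < S give Q < S.
With S < R: Q < T < S < R.
Then R < U extends the chain to U.
Then U < V extends the chain to V.
Then V < P extends the chain to P.
So Q < P; Q is the smaller of the two.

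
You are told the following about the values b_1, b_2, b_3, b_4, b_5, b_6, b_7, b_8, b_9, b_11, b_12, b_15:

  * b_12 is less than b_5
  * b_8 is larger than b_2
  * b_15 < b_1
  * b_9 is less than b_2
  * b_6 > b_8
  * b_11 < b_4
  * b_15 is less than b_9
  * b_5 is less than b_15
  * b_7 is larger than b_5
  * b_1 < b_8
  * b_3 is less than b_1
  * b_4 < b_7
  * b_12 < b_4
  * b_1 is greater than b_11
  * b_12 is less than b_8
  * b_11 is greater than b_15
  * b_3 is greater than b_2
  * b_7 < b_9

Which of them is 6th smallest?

Chaining the given pairs: b_12 < b_5 < b_15 < b_11 < b_4 < b_7 < b_9 < b_2 < b_3 < b_1 < b_8 < b_6.
Counting 6 from the smallest end gives b_7.

b_7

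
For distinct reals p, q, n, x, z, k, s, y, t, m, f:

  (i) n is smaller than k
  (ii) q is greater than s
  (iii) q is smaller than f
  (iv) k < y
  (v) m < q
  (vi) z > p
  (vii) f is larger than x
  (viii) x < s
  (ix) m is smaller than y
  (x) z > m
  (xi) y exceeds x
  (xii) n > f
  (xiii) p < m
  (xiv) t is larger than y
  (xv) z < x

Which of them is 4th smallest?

Chaining the given pairs: p < m < z < x < s < q < f < n < k < y < t.
Counting 4 from the smallest end gives x.

x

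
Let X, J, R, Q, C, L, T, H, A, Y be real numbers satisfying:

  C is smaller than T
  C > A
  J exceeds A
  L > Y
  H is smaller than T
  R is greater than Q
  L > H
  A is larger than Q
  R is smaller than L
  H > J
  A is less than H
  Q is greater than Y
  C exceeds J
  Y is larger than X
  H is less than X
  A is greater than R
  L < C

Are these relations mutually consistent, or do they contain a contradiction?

We have Y < Q stated directly, yet also Q < R < A < J < H < X < Y by chaining the others — so Q < Y. Contradiction.

inconsistent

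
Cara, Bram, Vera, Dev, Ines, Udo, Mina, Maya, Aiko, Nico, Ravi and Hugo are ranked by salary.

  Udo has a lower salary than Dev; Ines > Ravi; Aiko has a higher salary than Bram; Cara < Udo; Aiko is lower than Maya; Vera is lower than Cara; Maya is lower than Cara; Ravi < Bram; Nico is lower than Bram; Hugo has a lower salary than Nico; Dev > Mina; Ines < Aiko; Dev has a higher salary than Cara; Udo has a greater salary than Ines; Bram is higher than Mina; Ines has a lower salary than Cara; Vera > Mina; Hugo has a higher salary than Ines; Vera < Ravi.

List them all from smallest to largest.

Mina < Vera < Ravi < Ines < Hugo < Nico < Bram < Aiko < Maya < Cara < Udo < Dev

Nothing is placed below Mina, so it is least; from there Mina < Vera; Vera < Ravi; Ravi < Ines; Ines < Hugo; Hugo < Nico; Nico < Bram; Bram < Aiko; Aiko < Maya; Maya < Cara; Cara < Udo; Udo < Dev, each given directly.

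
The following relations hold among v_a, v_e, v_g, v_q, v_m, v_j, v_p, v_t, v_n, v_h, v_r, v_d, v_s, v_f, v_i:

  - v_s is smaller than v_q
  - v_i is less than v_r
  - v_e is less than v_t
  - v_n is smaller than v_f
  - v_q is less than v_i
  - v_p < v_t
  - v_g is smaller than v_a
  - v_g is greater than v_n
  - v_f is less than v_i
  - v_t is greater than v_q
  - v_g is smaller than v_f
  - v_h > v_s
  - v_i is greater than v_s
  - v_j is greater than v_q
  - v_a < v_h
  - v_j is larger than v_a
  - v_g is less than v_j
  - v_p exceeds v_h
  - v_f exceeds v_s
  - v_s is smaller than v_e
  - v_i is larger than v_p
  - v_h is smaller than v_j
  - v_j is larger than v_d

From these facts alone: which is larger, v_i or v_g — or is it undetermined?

v_i

v_g < v_a and v_a < v_h give v_g < v_h.
Then v_h < v_p extends the chain to v_p.
Then v_p < v_i extends the chain to v_i.
So v_i is larger.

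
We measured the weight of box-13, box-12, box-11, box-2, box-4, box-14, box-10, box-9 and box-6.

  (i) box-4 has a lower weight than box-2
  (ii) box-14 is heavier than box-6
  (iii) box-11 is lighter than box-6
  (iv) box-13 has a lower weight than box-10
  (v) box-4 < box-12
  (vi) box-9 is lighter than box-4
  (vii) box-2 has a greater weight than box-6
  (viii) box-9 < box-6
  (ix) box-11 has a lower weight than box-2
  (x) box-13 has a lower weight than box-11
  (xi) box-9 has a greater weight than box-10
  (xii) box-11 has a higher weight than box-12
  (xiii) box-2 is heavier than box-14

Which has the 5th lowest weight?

Chaining the given pairs: box-13 < box-10 < box-9 < box-4 < box-12 < box-11 < box-6 < box-14 < box-2.
The 5th smallest is box-12.

box-12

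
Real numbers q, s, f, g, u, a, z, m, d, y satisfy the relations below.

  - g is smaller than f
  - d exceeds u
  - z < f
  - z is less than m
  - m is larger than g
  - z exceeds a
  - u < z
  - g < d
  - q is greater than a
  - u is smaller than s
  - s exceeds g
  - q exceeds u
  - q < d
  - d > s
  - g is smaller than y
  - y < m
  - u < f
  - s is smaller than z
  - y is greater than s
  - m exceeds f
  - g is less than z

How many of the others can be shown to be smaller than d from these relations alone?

Directly below d: u, g, q, s.
One step further: a (5 so far).
No other element is forced below d by the given relations, so the count is 5.

5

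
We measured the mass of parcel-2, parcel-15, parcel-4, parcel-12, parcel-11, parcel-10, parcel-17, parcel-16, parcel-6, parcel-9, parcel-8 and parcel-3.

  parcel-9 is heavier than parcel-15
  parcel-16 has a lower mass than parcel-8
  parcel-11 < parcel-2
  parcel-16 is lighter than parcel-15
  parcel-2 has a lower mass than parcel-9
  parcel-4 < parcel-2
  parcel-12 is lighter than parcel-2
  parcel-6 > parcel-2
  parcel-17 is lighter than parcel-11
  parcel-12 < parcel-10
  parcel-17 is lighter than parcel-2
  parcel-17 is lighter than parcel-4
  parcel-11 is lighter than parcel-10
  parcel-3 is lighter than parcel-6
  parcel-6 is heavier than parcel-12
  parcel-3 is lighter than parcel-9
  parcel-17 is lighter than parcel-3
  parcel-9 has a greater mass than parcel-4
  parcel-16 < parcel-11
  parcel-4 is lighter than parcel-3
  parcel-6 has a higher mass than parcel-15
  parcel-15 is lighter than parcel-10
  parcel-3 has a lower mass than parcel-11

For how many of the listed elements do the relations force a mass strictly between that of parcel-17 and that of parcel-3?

The relations place parcel-17 below parcel-3. An element lies strictly between them when it is forced above parcel-17 and also forced below parcel-3.
Above parcel-17: {parcel-4, parcel-11, parcel-10, parcel-2, parcel-9, parcel-6}. Below parcel-3: {parcel-4}.
Intersection: {parcel-4} — 1.

1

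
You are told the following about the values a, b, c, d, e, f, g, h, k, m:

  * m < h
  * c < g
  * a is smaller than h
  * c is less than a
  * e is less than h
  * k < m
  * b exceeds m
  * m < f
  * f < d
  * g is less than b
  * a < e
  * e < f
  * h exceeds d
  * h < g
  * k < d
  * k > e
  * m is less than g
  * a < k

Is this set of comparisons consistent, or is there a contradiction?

Every relation is compatible with c < a < e < k < m < f < d < h < g < b; the set is consistent.

consistent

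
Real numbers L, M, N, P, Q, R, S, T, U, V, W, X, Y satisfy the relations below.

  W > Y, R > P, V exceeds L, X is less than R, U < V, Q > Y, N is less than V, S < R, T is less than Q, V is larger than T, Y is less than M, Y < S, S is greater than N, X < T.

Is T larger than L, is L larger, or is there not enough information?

Following every chain through L: above L we get V.
T is not reached, and no chain runs the other way from T to L.
So the given relations leave the order of L and T undetermined.

undetermined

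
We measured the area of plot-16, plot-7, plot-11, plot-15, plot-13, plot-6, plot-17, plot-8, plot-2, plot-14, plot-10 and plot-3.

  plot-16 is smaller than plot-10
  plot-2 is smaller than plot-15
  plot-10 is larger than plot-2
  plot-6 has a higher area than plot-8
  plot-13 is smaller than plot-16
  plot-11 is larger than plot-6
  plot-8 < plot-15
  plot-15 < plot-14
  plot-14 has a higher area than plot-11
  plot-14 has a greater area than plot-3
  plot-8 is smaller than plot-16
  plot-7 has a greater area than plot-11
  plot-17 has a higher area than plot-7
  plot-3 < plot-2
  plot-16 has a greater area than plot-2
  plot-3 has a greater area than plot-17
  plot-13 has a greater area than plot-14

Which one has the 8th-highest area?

Chaining the given pairs: plot-8 < plot-6 < plot-11 < plot-7 < plot-17 < plot-3 < plot-2 < plot-15 < plot-14 < plot-13 < plot-16 < plot-10.
Counting 8 from the largest end gives plot-17.

plot-17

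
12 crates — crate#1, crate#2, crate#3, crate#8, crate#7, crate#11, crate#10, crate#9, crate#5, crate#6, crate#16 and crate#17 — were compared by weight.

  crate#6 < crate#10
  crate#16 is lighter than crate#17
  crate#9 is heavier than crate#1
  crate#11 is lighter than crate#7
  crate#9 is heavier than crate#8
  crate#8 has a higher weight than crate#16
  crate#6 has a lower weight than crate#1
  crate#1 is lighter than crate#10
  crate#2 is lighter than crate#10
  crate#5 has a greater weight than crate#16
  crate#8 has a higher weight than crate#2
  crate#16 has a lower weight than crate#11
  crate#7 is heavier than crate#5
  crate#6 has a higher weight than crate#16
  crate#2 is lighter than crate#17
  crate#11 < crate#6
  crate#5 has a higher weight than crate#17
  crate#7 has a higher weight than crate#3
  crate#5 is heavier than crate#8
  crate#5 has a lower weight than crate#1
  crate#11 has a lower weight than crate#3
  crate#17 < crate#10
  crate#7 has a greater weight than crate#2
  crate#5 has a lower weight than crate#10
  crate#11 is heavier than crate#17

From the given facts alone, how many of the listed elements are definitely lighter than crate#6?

4

Directly below crate#6: crate#16, crate#11.
One step further: crate#17 (3 so far).
One step further: crate#2 (4 so far).
No other element is forced below crate#6 by the given relations, so the count is 4.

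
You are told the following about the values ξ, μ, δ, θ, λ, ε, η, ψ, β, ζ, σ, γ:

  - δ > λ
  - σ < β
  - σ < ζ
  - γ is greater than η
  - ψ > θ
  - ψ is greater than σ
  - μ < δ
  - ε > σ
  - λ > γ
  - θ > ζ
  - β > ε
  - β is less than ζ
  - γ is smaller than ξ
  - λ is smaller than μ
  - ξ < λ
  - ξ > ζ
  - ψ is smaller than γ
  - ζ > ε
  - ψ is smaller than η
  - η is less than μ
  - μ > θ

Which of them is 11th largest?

ε

Piecing the relations together gives one ordering: σ < ε < β < ζ < θ < ψ < η < γ < ξ < λ < μ < δ.
The 11th largest is ε.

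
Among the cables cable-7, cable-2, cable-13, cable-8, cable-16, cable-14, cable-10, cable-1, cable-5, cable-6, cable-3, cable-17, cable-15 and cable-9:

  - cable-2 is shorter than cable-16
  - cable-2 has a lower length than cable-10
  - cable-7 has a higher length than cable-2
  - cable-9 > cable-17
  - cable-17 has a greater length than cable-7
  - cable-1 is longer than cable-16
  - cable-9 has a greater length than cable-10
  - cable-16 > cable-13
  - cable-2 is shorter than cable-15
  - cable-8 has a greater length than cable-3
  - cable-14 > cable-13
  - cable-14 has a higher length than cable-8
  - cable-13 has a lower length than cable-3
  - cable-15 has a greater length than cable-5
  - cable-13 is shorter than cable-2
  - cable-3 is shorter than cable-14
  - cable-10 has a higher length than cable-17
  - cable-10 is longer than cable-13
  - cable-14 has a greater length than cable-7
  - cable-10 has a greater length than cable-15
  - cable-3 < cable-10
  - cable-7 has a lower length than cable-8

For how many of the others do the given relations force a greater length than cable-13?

11

From cable-13 the given relations immediately reach cable-3, cable-2, cable-16, cable-10, cable-14.
From those, cable-15, cable-7, cable-8, cable-1, cable-9 — 10 in total.
From those, cable-17 — 11 in total.
Nothing else is reachable above cable-13; 11 in all.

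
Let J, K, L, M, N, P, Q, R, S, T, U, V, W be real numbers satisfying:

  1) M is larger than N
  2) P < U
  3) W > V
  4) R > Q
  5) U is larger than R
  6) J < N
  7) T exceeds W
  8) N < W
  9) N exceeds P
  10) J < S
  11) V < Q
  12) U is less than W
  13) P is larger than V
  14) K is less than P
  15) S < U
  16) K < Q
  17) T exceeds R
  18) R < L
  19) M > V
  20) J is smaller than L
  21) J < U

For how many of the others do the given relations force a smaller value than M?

From M the given relations immediately reach V, N.
From those, J, P — 4 in total.
From those, K — 5 in total.
No other element is forced below M by the given relations, so the count is 5.

5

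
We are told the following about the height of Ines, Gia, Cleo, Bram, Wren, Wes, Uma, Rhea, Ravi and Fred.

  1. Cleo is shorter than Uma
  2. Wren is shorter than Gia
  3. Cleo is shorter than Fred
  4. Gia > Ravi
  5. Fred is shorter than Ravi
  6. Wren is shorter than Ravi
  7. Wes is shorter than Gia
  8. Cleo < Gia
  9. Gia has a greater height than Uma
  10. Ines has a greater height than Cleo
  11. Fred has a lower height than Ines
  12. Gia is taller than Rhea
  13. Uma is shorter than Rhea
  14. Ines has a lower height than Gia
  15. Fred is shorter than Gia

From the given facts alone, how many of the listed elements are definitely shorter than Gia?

Directly below Gia: Cleo, Wes, Fred, Uma, Wren, Rhea, Ravi, Ines.
No other element is forced below Gia by the given relations, so the count is 8.

8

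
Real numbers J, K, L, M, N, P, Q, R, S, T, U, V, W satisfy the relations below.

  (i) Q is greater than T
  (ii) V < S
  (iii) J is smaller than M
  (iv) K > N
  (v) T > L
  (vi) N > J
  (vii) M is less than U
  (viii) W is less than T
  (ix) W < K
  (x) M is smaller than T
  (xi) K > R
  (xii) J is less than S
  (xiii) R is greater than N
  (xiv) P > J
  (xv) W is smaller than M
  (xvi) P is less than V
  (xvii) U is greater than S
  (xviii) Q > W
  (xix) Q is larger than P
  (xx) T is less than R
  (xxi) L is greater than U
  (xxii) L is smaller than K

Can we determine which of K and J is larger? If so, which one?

J < P and P < V give J < V.
Then V < S extends the chain to S.
With S < U: J < P < V < S < U.
Then U < L extends the chain to L.
With L < T: J < P < V < S < U < L < T.
Then T < R extends the chain to R.
Then R < K extends the chain to K.
So K is larger.

K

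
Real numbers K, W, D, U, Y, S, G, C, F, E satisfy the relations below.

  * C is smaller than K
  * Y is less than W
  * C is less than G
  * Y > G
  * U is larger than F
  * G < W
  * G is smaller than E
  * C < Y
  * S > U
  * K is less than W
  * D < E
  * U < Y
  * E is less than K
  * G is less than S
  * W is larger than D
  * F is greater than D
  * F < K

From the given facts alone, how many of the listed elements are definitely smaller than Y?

Directly below Y: U, C, G.
One step further: F (4 so far).
One step further: D (5 so far).
No other element is forced below Y by the given relations, so the count is 5.

5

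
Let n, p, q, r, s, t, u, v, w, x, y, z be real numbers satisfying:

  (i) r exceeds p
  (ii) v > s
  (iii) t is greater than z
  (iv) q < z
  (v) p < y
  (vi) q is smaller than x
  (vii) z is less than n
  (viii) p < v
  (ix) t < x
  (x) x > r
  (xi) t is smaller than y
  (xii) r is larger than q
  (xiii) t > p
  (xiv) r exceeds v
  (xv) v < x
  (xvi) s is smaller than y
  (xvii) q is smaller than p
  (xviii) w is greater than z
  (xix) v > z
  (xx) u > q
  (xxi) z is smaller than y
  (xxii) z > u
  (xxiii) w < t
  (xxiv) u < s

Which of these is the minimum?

Chaining upward from q: directly above it, p, u, z, r, x; then s, v, w, t, y, n.
That covers every other element, and nothing is given below q, so q is the minimum.

q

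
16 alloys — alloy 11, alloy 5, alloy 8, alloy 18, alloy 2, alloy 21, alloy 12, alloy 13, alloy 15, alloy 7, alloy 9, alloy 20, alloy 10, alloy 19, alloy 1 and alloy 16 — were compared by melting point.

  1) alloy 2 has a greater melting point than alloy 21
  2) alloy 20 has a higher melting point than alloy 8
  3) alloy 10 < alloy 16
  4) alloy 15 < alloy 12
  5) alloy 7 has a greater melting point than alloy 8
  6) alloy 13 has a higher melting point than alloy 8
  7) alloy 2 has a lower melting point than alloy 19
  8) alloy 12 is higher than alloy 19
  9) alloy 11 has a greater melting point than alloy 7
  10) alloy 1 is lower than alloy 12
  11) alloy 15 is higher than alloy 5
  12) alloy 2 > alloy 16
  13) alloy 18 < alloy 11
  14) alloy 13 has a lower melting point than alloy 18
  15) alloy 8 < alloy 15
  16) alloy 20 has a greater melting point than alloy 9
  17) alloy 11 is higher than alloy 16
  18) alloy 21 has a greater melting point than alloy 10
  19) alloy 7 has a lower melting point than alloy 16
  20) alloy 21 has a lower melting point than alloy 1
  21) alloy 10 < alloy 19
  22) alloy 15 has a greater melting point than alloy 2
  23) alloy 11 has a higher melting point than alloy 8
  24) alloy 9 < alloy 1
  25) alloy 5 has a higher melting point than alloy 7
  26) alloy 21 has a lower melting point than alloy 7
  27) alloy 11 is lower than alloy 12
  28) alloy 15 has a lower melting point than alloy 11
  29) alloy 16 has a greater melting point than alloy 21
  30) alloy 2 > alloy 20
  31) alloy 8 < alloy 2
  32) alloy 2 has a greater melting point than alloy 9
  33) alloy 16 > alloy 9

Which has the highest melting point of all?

alloy 12

alloy 8 is not greatest since alloy 8 < alloy 2; alloy 13 is not greatest since alloy 13 < alloy 18; alloy 10 is not greatest since alloy 10 < alloy 16; alloy 21 is not greatest since alloy 21 < alloy 7; alloy 9 is not greatest since alloy 9 < alloy 1; alloy 1 is not greatest since alloy 1 < alloy 12; alloy 7 is not greatest since alloy 7 < alloy 16; alloy 20 is not greatest since alloy 20 < alloy 2; alloy 16 is not greatest since alloy 16 < alloy 2; alloy 18 is not greatest since alloy 18 < alloy 11; alloy 5 is not greatest since alloy 5 < alloy 15; alloy 2 is not greatest since alloy 2 < alloy 19; alloy 15 is not greatest since alloy 15 < alloy 11; alloy 11 is not greatest since alloy 11 < alloy 12; alloy 19 is not greatest since alloy 19 < alloy 12.
Only alloy 12 has nothing above it, so alloy 12 is the highest melting point.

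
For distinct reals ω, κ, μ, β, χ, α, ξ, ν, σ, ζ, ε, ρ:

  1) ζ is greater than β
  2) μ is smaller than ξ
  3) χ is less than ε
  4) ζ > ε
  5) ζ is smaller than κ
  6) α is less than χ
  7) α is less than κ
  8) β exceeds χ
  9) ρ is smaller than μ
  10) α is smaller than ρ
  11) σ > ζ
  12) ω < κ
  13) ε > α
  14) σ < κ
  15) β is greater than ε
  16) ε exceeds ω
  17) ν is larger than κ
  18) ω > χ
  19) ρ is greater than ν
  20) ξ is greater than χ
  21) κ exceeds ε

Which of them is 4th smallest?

Chaining the given pairs: α < χ < ω < ε < β < ζ < σ < κ < ν < ρ < μ < ξ.
Counting 4 from the smallest end gives ε.

ε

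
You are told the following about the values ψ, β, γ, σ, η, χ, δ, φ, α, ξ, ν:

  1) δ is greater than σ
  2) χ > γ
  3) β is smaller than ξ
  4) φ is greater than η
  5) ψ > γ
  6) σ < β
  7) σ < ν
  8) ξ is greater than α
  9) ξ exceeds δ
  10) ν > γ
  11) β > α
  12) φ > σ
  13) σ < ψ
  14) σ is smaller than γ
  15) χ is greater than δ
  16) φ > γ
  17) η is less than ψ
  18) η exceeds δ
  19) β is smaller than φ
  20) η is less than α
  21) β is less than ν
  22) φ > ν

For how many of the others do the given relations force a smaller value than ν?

From ν the given relations immediately reach σ, γ, β.
From those, α — 4 in total.
From those, η — 5 in total.
From those, δ — 6 in total.
No other element is forced below ν by the given relations, so the count is 6.

6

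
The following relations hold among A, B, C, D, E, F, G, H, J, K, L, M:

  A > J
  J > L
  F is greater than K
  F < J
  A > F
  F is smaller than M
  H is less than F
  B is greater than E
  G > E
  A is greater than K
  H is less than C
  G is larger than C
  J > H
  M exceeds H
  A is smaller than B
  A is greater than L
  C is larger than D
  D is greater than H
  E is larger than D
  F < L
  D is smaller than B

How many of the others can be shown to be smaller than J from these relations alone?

The elements the relations force below J are H, K, F, L — no chain reaches any other.
That is 4.

4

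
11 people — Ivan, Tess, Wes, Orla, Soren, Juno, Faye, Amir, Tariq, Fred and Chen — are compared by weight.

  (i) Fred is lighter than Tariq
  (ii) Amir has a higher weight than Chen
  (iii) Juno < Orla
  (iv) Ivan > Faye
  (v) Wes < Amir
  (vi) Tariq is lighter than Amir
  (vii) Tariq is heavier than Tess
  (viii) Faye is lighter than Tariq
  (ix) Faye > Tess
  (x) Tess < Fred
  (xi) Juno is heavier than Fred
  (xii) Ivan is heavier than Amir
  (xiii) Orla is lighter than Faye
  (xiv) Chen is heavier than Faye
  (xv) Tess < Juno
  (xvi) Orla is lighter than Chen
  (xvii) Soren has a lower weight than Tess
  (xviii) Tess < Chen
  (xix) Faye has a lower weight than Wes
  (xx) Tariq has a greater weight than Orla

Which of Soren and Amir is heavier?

Chaining the given relations: Soren < Tess < Fred < Juno < Orla < Faye < Tariq < Amir.
So Soren < Amir; Amir is the heavier of the two.

Amir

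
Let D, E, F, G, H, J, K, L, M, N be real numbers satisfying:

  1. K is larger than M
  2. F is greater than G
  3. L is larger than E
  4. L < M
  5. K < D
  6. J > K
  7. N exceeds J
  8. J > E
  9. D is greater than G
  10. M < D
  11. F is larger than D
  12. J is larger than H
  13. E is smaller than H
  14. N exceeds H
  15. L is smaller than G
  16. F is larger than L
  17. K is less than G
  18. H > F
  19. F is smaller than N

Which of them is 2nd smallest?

L

The consecutive relations fix a unique order: E < L < M < K < G < D < F < H < J < N.
Counting 2 from the smallest end gives L.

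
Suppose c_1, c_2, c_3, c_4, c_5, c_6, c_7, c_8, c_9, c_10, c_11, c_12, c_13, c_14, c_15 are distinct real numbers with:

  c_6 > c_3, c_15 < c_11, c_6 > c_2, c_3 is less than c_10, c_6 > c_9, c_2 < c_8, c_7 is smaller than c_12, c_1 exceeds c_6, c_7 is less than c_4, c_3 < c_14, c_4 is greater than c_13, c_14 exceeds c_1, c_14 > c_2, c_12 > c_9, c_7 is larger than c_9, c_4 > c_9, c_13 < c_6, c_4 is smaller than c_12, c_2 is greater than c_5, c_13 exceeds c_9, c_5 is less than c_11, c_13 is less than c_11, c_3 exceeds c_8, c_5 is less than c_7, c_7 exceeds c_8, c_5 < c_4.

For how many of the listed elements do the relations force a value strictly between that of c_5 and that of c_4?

The relations place c_5 below c_4. An element lies strictly between them when it is forced above c_5 and also forced below c_4.
Above c_5: {c_2, c_8, c_7, c_11, c_3, c_12, c_6, c_1, c_10, c_14}. Below c_4: {c_2, c_9, c_13, c_8, c_7}.
Intersection: {c_2, c_8, c_7} — 3.

3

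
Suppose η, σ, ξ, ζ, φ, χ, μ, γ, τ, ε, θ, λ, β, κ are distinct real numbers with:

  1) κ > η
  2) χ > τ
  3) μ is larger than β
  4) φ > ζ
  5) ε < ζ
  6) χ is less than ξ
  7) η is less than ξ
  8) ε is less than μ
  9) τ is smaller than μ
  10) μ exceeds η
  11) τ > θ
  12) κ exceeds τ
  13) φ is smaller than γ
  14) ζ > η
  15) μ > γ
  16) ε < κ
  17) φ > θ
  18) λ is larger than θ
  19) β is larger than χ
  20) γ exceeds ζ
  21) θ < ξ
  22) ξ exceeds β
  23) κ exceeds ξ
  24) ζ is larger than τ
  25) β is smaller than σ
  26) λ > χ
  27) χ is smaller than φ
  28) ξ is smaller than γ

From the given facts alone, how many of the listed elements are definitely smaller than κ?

From κ the given relations immediately reach ε, τ, η, ξ.
From those, θ, χ, β — 7 in total.
Nothing else is reachable below κ; 7 in all.

7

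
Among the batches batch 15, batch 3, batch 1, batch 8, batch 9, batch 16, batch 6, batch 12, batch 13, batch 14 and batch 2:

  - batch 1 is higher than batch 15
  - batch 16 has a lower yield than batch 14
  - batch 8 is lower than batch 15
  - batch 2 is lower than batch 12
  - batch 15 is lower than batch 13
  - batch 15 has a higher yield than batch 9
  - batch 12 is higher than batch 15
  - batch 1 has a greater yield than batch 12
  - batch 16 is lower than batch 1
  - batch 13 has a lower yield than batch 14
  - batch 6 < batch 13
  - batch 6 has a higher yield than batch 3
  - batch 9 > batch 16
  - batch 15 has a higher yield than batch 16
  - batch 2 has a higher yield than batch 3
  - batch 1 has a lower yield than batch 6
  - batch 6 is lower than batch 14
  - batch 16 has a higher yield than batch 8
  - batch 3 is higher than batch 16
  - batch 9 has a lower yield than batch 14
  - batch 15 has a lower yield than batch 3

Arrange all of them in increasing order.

Each adjacent pair is fixed by a given relation: batch 8 < batch 16; batch 16 < batch 9; batch 9 < batch 15; batch 15 < batch 3; batch 3 < batch 2; batch 2 < batch 12; batch 12 < batch 1; batch 1 < batch 6; batch 6 < batch 13; batch 13 < batch 14. Chaining them end to end gives the full order.

batch 8 < batch 16 < batch 9 < batch 15 < batch 3 < batch 2 < batch 12 < batch 1 < batch 6 < batch 13 < batch 14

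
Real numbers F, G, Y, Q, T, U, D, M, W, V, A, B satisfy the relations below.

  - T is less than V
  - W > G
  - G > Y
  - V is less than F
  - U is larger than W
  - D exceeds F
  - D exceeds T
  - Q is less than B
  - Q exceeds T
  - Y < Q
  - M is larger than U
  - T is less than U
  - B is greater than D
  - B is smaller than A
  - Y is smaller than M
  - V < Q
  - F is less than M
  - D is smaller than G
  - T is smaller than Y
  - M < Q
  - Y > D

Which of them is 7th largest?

G

The consecutive relations fix a unique order: T < V < F < D < Y < G < W < U < M < Q < B < A.
Counting 7 from the largest end gives G.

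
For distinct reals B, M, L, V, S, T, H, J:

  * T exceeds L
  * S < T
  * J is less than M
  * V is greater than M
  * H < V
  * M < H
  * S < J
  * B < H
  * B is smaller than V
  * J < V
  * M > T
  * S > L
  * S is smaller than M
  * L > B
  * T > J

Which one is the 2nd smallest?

The consecutive relations fix a unique order: B < L < S < J < T < M < H < V.
The 2nd smallest is L.

L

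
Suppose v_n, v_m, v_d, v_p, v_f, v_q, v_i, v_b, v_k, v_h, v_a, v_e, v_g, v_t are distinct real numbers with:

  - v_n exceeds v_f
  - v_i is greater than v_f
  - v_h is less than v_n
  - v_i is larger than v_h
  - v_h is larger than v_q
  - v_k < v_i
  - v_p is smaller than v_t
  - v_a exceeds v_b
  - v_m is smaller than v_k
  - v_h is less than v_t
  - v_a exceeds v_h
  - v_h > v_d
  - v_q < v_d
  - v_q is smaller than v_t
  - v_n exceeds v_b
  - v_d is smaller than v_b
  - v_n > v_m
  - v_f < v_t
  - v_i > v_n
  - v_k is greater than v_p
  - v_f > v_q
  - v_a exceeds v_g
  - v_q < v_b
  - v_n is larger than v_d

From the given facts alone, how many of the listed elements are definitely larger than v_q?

The elements the relations force above v_q are v_f, v_d, v_h, v_b, v_n, v_a, v_i, v_t — no chain reaches any other.
That is 8.

8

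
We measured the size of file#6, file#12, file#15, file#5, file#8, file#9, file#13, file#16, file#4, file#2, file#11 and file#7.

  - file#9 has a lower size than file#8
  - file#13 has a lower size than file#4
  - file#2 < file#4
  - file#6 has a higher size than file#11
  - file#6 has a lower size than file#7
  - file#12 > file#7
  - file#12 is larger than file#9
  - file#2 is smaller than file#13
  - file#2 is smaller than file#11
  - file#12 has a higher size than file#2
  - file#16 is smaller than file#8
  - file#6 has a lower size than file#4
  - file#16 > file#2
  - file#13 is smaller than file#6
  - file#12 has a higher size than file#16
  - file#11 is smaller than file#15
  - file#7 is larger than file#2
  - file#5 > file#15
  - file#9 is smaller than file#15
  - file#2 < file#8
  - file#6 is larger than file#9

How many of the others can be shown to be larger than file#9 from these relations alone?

The elements the relations force above file#9 are file#6, file#15, file#7, file#8, file#4, file#12, file#5 — no chain reaches any other.
That is 7.

7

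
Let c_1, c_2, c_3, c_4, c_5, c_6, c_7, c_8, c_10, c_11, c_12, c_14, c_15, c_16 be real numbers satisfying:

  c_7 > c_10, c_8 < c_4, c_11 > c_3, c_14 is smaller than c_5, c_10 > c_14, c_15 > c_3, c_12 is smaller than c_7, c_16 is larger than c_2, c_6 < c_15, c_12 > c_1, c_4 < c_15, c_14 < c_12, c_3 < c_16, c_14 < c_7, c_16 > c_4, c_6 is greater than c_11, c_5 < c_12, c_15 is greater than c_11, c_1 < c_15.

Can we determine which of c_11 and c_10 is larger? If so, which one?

Following every chain through c_11: above c_11 we get c_6, c_15; below c_11 we get c_3.
c_10 is not reached, and no chain runs the other way from c_10 to c_11.
So the given relations leave the order of c_11 and c_10 undetermined.

undetermined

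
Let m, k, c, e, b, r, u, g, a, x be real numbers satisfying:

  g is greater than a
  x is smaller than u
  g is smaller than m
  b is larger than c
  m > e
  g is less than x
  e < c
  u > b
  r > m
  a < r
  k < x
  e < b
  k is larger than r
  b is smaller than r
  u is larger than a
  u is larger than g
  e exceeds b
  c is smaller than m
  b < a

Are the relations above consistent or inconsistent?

We have b < e stated directly, yet also e < c < b by chaining the others — so e < b. Contradiction.

inconsistent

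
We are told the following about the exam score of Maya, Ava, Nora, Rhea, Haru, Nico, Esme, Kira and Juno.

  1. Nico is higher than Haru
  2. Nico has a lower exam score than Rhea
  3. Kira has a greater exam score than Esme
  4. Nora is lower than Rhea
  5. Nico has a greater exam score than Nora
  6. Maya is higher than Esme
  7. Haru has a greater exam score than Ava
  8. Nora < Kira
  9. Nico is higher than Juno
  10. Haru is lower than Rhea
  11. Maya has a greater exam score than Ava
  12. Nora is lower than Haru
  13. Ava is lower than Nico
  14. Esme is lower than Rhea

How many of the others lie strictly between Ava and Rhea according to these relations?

2

Chaining upward from Ava reaches: Haru, Nico, Maya.
Chaining downward from Rhea reaches: Esme, Nora, Haru, Juno, Nico.
Strictly between Ava and Rhea are those in both lists: Haru, Nico — 2 elements.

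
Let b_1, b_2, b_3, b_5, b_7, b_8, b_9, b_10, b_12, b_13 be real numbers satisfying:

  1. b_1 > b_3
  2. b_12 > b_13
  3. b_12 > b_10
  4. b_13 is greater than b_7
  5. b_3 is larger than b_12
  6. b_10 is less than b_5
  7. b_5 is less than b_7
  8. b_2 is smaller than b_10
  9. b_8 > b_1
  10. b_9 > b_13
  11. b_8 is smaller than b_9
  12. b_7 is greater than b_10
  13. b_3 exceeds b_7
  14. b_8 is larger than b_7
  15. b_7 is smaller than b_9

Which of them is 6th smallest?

b_12

The consecutive relations fix a unique order: b_2 < b_10 < b_5 < b_7 < b_13 < b_12 < b_3 < b_1 < b_8 < b_9.
Counting 6 from the smallest end gives b_12.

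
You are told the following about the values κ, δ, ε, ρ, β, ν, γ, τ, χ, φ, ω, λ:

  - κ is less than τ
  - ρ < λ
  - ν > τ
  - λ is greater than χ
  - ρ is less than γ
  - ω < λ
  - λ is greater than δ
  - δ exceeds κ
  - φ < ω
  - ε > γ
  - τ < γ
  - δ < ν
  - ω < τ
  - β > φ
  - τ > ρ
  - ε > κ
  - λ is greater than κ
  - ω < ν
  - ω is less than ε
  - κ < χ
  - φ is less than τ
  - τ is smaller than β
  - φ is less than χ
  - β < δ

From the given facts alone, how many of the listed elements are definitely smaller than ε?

6

From ε the given relations immediately reach κ, ω, γ.
From those, φ, ρ, τ — 6 in total.
Nothing else is reachable below ε; 6 in all.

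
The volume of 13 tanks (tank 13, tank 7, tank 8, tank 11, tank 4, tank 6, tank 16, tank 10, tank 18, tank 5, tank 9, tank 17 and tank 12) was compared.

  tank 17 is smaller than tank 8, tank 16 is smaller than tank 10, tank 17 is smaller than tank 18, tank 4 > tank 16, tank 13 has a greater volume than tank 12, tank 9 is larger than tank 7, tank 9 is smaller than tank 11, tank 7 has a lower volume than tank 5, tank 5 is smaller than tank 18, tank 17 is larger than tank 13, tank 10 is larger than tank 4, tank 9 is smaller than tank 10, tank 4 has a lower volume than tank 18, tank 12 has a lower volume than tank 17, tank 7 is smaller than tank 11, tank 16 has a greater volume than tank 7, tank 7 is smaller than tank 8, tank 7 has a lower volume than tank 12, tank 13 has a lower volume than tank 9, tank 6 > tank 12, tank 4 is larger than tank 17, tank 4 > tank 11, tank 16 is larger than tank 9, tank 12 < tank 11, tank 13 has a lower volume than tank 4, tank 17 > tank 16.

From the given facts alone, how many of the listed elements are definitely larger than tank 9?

The elements the relations force above tank 9 are tank 16, tank 17, tank 11, tank 8, tank 4, tank 18, tank 10 — no chain reaches any other.
That is 7.

7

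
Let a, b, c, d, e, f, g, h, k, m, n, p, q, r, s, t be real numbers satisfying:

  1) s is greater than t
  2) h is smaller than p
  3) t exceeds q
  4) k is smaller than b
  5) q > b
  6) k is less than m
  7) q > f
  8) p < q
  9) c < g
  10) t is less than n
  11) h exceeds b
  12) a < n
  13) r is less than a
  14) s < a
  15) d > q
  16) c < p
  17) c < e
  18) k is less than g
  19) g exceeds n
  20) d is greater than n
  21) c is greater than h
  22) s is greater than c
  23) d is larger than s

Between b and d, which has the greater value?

d

The relevant relations are b < h; h < p; p < q; q < t; t < s; s < a; a < n; n < d.
Together: b < h < p < q < t < s < a < n < d.
So b < d; d is the larger of the two.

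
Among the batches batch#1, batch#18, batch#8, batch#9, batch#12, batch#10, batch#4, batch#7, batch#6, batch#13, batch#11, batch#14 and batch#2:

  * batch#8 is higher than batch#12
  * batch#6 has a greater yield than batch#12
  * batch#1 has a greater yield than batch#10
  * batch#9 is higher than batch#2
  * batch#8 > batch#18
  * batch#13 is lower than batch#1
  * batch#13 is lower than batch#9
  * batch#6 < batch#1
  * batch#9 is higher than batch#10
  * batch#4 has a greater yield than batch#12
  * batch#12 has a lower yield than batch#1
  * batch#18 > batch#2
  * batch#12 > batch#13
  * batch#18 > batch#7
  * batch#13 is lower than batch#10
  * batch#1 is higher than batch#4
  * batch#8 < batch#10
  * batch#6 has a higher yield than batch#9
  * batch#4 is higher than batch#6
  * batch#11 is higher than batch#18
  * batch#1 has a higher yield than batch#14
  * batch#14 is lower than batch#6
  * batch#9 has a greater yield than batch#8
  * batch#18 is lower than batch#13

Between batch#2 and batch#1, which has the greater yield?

Chaining the given relations: batch#2 < batch#18 < batch#13 < batch#12 < batch#8 < batch#10 < batch#9 < batch#6 < batch#4 < batch#1.
So batch#2 < batch#1; batch#1 is the higher of the two.

batch#1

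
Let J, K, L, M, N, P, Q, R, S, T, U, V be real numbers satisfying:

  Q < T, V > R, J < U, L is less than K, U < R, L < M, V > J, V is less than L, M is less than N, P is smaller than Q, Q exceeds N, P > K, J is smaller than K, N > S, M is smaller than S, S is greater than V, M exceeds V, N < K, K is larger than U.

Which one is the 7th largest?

M

The consecutive relations fix a unique order: J < U < R < V < L < M < S < N < K < P < Q < T.
The 7th largest is M.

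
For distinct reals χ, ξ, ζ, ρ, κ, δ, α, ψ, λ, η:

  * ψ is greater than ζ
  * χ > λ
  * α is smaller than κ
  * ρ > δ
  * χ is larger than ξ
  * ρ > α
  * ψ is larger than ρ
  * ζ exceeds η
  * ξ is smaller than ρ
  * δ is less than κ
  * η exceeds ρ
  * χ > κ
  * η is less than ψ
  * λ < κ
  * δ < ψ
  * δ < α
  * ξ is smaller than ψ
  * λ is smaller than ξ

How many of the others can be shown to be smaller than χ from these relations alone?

5

Directly below χ: λ, ξ, κ.
One step further: δ, α (5 so far).
No other element is forced below χ by the given relations, so the count is 5.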